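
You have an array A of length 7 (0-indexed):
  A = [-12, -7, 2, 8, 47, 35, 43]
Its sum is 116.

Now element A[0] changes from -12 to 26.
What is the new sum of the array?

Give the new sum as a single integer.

Old value at index 0: -12
New value at index 0: 26
Delta = 26 - -12 = 38
New sum = old_sum + delta = 116 + (38) = 154

Answer: 154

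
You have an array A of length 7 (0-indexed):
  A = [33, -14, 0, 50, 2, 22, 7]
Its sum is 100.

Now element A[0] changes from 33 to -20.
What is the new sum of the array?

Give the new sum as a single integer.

Answer: 47

Derivation:
Old value at index 0: 33
New value at index 0: -20
Delta = -20 - 33 = -53
New sum = old_sum + delta = 100 + (-53) = 47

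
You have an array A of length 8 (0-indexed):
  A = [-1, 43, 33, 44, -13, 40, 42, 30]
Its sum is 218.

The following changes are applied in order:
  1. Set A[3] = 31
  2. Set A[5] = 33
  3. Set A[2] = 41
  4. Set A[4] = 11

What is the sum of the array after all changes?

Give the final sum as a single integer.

Answer: 230

Derivation:
Initial sum: 218
Change 1: A[3] 44 -> 31, delta = -13, sum = 205
Change 2: A[5] 40 -> 33, delta = -7, sum = 198
Change 3: A[2] 33 -> 41, delta = 8, sum = 206
Change 4: A[4] -13 -> 11, delta = 24, sum = 230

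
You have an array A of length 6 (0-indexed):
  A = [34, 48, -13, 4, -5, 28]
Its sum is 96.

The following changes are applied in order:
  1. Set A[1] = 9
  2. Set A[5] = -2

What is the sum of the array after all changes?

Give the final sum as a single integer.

Initial sum: 96
Change 1: A[1] 48 -> 9, delta = -39, sum = 57
Change 2: A[5] 28 -> -2, delta = -30, sum = 27

Answer: 27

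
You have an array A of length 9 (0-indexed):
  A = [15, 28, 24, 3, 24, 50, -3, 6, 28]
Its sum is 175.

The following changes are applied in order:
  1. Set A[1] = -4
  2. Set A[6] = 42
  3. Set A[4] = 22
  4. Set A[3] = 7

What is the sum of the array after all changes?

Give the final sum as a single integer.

Initial sum: 175
Change 1: A[1] 28 -> -4, delta = -32, sum = 143
Change 2: A[6] -3 -> 42, delta = 45, sum = 188
Change 3: A[4] 24 -> 22, delta = -2, sum = 186
Change 4: A[3] 3 -> 7, delta = 4, sum = 190

Answer: 190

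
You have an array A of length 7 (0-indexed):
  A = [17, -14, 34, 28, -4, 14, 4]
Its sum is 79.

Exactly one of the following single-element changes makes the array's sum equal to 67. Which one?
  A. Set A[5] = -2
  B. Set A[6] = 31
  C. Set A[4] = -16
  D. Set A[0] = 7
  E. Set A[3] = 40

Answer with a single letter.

Option A: A[5] 14->-2, delta=-16, new_sum=79+(-16)=63
Option B: A[6] 4->31, delta=27, new_sum=79+(27)=106
Option C: A[4] -4->-16, delta=-12, new_sum=79+(-12)=67 <-- matches target
Option D: A[0] 17->7, delta=-10, new_sum=79+(-10)=69
Option E: A[3] 28->40, delta=12, new_sum=79+(12)=91

Answer: C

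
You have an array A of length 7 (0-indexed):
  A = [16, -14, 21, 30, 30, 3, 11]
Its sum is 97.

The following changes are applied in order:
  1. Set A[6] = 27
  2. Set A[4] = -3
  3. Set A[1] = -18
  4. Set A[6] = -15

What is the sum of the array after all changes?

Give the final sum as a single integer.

Answer: 34

Derivation:
Initial sum: 97
Change 1: A[6] 11 -> 27, delta = 16, sum = 113
Change 2: A[4] 30 -> -3, delta = -33, sum = 80
Change 3: A[1] -14 -> -18, delta = -4, sum = 76
Change 4: A[6] 27 -> -15, delta = -42, sum = 34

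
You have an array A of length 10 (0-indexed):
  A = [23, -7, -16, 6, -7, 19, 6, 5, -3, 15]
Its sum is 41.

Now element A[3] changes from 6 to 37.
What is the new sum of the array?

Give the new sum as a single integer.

Answer: 72

Derivation:
Old value at index 3: 6
New value at index 3: 37
Delta = 37 - 6 = 31
New sum = old_sum + delta = 41 + (31) = 72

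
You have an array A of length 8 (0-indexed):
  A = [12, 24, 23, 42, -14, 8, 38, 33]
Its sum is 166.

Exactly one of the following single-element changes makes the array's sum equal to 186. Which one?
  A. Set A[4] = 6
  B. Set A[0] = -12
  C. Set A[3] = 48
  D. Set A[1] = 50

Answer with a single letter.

Answer: A

Derivation:
Option A: A[4] -14->6, delta=20, new_sum=166+(20)=186 <-- matches target
Option B: A[0] 12->-12, delta=-24, new_sum=166+(-24)=142
Option C: A[3] 42->48, delta=6, new_sum=166+(6)=172
Option D: A[1] 24->50, delta=26, new_sum=166+(26)=192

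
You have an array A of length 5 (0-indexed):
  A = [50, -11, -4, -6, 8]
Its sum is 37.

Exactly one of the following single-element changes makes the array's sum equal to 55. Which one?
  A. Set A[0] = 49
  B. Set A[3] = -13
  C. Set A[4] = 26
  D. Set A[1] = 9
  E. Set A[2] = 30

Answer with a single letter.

Option A: A[0] 50->49, delta=-1, new_sum=37+(-1)=36
Option B: A[3] -6->-13, delta=-7, new_sum=37+(-7)=30
Option C: A[4] 8->26, delta=18, new_sum=37+(18)=55 <-- matches target
Option D: A[1] -11->9, delta=20, new_sum=37+(20)=57
Option E: A[2] -4->30, delta=34, new_sum=37+(34)=71

Answer: C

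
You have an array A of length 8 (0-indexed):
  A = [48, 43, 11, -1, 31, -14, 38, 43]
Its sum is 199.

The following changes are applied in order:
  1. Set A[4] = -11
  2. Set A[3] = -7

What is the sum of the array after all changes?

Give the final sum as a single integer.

Initial sum: 199
Change 1: A[4] 31 -> -11, delta = -42, sum = 157
Change 2: A[3] -1 -> -7, delta = -6, sum = 151

Answer: 151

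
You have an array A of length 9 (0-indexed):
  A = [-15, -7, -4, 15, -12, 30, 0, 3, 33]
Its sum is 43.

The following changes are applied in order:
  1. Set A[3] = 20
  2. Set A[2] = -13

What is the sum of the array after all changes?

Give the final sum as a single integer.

Initial sum: 43
Change 1: A[3] 15 -> 20, delta = 5, sum = 48
Change 2: A[2] -4 -> -13, delta = -9, sum = 39

Answer: 39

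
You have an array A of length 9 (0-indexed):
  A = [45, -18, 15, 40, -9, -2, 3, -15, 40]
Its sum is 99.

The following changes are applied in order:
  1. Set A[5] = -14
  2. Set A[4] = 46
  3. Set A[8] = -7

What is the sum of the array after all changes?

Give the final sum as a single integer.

Initial sum: 99
Change 1: A[5] -2 -> -14, delta = -12, sum = 87
Change 2: A[4] -9 -> 46, delta = 55, sum = 142
Change 3: A[8] 40 -> -7, delta = -47, sum = 95

Answer: 95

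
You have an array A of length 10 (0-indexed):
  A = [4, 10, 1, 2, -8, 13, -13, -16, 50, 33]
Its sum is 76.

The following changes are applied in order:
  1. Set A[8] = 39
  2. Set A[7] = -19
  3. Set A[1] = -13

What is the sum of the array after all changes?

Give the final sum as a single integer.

Initial sum: 76
Change 1: A[8] 50 -> 39, delta = -11, sum = 65
Change 2: A[7] -16 -> -19, delta = -3, sum = 62
Change 3: A[1] 10 -> -13, delta = -23, sum = 39

Answer: 39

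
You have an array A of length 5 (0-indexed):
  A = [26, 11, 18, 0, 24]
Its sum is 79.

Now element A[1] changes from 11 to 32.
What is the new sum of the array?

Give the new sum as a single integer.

Old value at index 1: 11
New value at index 1: 32
Delta = 32 - 11 = 21
New sum = old_sum + delta = 79 + (21) = 100

Answer: 100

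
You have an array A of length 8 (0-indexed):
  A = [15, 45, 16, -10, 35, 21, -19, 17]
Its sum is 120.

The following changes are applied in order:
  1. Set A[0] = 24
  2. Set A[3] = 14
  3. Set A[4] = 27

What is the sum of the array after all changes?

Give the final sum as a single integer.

Answer: 145

Derivation:
Initial sum: 120
Change 1: A[0] 15 -> 24, delta = 9, sum = 129
Change 2: A[3] -10 -> 14, delta = 24, sum = 153
Change 3: A[4] 35 -> 27, delta = -8, sum = 145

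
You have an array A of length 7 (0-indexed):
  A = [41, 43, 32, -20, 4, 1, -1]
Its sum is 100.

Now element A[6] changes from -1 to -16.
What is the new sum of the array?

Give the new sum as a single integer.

Old value at index 6: -1
New value at index 6: -16
Delta = -16 - -1 = -15
New sum = old_sum + delta = 100 + (-15) = 85

Answer: 85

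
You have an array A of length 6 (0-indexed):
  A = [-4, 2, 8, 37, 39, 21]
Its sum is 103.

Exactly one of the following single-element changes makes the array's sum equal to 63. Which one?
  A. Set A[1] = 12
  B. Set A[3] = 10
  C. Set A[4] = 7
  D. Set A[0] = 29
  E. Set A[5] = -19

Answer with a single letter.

Option A: A[1] 2->12, delta=10, new_sum=103+(10)=113
Option B: A[3] 37->10, delta=-27, new_sum=103+(-27)=76
Option C: A[4] 39->7, delta=-32, new_sum=103+(-32)=71
Option D: A[0] -4->29, delta=33, new_sum=103+(33)=136
Option E: A[5] 21->-19, delta=-40, new_sum=103+(-40)=63 <-- matches target

Answer: E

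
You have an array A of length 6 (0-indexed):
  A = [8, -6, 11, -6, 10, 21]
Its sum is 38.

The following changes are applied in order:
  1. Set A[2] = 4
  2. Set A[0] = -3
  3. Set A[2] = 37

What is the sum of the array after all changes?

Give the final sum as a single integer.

Initial sum: 38
Change 1: A[2] 11 -> 4, delta = -7, sum = 31
Change 2: A[0] 8 -> -3, delta = -11, sum = 20
Change 3: A[2] 4 -> 37, delta = 33, sum = 53

Answer: 53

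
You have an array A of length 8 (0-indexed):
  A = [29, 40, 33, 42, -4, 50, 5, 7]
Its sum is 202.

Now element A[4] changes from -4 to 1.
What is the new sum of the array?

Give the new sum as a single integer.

Old value at index 4: -4
New value at index 4: 1
Delta = 1 - -4 = 5
New sum = old_sum + delta = 202 + (5) = 207

Answer: 207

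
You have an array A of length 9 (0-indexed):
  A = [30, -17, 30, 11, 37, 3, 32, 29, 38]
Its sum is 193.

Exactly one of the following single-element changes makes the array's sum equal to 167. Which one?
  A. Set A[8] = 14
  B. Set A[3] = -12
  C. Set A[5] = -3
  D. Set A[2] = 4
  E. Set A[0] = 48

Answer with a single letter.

Answer: D

Derivation:
Option A: A[8] 38->14, delta=-24, new_sum=193+(-24)=169
Option B: A[3] 11->-12, delta=-23, new_sum=193+(-23)=170
Option C: A[5] 3->-3, delta=-6, new_sum=193+(-6)=187
Option D: A[2] 30->4, delta=-26, new_sum=193+(-26)=167 <-- matches target
Option E: A[0] 30->48, delta=18, new_sum=193+(18)=211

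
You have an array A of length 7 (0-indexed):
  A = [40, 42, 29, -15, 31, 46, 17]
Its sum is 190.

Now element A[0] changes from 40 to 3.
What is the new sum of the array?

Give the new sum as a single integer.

Answer: 153

Derivation:
Old value at index 0: 40
New value at index 0: 3
Delta = 3 - 40 = -37
New sum = old_sum + delta = 190 + (-37) = 153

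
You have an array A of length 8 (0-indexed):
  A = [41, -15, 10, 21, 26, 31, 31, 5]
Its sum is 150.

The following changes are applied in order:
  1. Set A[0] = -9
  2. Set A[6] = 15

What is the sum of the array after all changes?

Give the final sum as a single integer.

Initial sum: 150
Change 1: A[0] 41 -> -9, delta = -50, sum = 100
Change 2: A[6] 31 -> 15, delta = -16, sum = 84

Answer: 84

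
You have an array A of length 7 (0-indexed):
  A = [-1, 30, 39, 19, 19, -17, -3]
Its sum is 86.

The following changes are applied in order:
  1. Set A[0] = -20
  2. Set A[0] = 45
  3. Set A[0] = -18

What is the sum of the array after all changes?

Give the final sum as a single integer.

Initial sum: 86
Change 1: A[0] -1 -> -20, delta = -19, sum = 67
Change 2: A[0] -20 -> 45, delta = 65, sum = 132
Change 3: A[0] 45 -> -18, delta = -63, sum = 69

Answer: 69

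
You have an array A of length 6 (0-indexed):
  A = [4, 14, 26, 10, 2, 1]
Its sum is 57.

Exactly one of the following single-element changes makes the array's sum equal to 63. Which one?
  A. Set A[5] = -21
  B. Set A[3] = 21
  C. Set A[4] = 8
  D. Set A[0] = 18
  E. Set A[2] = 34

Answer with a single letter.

Option A: A[5] 1->-21, delta=-22, new_sum=57+(-22)=35
Option B: A[3] 10->21, delta=11, new_sum=57+(11)=68
Option C: A[4] 2->8, delta=6, new_sum=57+(6)=63 <-- matches target
Option D: A[0] 4->18, delta=14, new_sum=57+(14)=71
Option E: A[2] 26->34, delta=8, new_sum=57+(8)=65

Answer: C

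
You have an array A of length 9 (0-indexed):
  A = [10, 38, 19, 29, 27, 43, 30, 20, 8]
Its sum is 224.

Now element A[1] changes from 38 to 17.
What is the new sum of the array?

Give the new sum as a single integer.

Answer: 203

Derivation:
Old value at index 1: 38
New value at index 1: 17
Delta = 17 - 38 = -21
New sum = old_sum + delta = 224 + (-21) = 203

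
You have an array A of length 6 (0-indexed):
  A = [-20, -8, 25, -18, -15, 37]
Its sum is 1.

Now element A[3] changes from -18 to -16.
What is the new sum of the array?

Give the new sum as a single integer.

Answer: 3

Derivation:
Old value at index 3: -18
New value at index 3: -16
Delta = -16 - -18 = 2
New sum = old_sum + delta = 1 + (2) = 3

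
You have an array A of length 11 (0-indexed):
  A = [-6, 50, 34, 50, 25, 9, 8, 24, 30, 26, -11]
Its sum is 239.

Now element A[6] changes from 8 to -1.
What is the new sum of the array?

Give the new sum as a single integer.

Answer: 230

Derivation:
Old value at index 6: 8
New value at index 6: -1
Delta = -1 - 8 = -9
New sum = old_sum + delta = 239 + (-9) = 230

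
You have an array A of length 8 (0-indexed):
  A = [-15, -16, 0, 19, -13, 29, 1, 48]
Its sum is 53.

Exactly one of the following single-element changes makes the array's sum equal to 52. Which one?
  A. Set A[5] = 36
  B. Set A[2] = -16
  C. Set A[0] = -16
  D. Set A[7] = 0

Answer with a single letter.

Option A: A[5] 29->36, delta=7, new_sum=53+(7)=60
Option B: A[2] 0->-16, delta=-16, new_sum=53+(-16)=37
Option C: A[0] -15->-16, delta=-1, new_sum=53+(-1)=52 <-- matches target
Option D: A[7] 48->0, delta=-48, new_sum=53+(-48)=5

Answer: C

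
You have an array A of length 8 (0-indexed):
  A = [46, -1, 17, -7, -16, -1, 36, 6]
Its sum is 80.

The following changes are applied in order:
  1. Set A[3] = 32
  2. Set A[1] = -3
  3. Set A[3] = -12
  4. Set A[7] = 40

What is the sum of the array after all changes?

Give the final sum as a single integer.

Initial sum: 80
Change 1: A[3] -7 -> 32, delta = 39, sum = 119
Change 2: A[1] -1 -> -3, delta = -2, sum = 117
Change 3: A[3] 32 -> -12, delta = -44, sum = 73
Change 4: A[7] 6 -> 40, delta = 34, sum = 107

Answer: 107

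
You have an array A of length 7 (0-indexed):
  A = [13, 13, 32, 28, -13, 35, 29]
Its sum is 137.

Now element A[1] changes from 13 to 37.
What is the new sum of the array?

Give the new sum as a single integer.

Answer: 161

Derivation:
Old value at index 1: 13
New value at index 1: 37
Delta = 37 - 13 = 24
New sum = old_sum + delta = 137 + (24) = 161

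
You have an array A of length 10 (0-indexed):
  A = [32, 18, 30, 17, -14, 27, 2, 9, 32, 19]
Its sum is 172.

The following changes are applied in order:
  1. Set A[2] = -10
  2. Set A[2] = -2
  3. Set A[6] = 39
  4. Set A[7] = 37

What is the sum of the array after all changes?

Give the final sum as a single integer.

Initial sum: 172
Change 1: A[2] 30 -> -10, delta = -40, sum = 132
Change 2: A[2] -10 -> -2, delta = 8, sum = 140
Change 3: A[6] 2 -> 39, delta = 37, sum = 177
Change 4: A[7] 9 -> 37, delta = 28, sum = 205

Answer: 205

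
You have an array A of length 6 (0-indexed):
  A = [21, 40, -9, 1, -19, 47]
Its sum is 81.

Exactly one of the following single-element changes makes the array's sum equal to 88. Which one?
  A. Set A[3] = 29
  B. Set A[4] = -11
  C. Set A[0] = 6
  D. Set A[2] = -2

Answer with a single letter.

Option A: A[3] 1->29, delta=28, new_sum=81+(28)=109
Option B: A[4] -19->-11, delta=8, new_sum=81+(8)=89
Option C: A[0] 21->6, delta=-15, new_sum=81+(-15)=66
Option D: A[2] -9->-2, delta=7, new_sum=81+(7)=88 <-- matches target

Answer: D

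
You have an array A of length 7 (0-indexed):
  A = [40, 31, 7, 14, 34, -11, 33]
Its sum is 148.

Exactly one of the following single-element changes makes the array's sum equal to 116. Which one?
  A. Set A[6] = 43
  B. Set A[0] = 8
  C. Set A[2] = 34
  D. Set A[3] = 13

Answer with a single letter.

Answer: B

Derivation:
Option A: A[6] 33->43, delta=10, new_sum=148+(10)=158
Option B: A[0] 40->8, delta=-32, new_sum=148+(-32)=116 <-- matches target
Option C: A[2] 7->34, delta=27, new_sum=148+(27)=175
Option D: A[3] 14->13, delta=-1, new_sum=148+(-1)=147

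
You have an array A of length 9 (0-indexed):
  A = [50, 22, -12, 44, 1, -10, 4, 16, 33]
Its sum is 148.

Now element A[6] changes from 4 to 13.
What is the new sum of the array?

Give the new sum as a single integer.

Old value at index 6: 4
New value at index 6: 13
Delta = 13 - 4 = 9
New sum = old_sum + delta = 148 + (9) = 157

Answer: 157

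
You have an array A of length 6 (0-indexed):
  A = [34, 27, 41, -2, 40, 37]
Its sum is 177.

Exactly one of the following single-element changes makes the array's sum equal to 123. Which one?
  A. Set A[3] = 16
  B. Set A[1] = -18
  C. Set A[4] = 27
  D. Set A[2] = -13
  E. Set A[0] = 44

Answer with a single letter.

Option A: A[3] -2->16, delta=18, new_sum=177+(18)=195
Option B: A[1] 27->-18, delta=-45, new_sum=177+(-45)=132
Option C: A[4] 40->27, delta=-13, new_sum=177+(-13)=164
Option D: A[2] 41->-13, delta=-54, new_sum=177+(-54)=123 <-- matches target
Option E: A[0] 34->44, delta=10, new_sum=177+(10)=187

Answer: D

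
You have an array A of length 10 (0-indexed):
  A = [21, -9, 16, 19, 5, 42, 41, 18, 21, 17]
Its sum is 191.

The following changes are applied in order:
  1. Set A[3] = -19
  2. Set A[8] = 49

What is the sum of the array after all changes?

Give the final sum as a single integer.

Answer: 181

Derivation:
Initial sum: 191
Change 1: A[3] 19 -> -19, delta = -38, sum = 153
Change 2: A[8] 21 -> 49, delta = 28, sum = 181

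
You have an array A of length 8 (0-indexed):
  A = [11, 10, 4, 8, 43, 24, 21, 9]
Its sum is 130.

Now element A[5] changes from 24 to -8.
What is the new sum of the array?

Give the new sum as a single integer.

Old value at index 5: 24
New value at index 5: -8
Delta = -8 - 24 = -32
New sum = old_sum + delta = 130 + (-32) = 98

Answer: 98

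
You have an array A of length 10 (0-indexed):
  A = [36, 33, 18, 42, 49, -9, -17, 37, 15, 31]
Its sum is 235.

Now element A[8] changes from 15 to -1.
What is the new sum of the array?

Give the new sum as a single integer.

Answer: 219

Derivation:
Old value at index 8: 15
New value at index 8: -1
Delta = -1 - 15 = -16
New sum = old_sum + delta = 235 + (-16) = 219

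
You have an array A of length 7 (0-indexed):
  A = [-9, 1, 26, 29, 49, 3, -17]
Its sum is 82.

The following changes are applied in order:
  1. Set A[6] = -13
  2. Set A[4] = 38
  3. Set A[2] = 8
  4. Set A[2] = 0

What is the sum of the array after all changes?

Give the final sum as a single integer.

Answer: 49

Derivation:
Initial sum: 82
Change 1: A[6] -17 -> -13, delta = 4, sum = 86
Change 2: A[4] 49 -> 38, delta = -11, sum = 75
Change 3: A[2] 26 -> 8, delta = -18, sum = 57
Change 4: A[2] 8 -> 0, delta = -8, sum = 49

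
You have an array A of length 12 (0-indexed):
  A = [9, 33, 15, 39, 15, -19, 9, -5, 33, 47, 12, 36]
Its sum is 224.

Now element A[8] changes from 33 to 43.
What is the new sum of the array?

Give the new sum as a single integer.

Old value at index 8: 33
New value at index 8: 43
Delta = 43 - 33 = 10
New sum = old_sum + delta = 224 + (10) = 234

Answer: 234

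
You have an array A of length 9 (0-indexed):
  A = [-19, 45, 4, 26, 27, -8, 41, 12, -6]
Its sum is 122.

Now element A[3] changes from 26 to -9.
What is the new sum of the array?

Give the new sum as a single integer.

Answer: 87

Derivation:
Old value at index 3: 26
New value at index 3: -9
Delta = -9 - 26 = -35
New sum = old_sum + delta = 122 + (-35) = 87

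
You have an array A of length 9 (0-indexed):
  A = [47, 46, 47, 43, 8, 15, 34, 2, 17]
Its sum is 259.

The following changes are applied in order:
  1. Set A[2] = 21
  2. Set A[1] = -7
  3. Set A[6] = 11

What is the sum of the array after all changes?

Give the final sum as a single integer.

Initial sum: 259
Change 1: A[2] 47 -> 21, delta = -26, sum = 233
Change 2: A[1] 46 -> -7, delta = -53, sum = 180
Change 3: A[6] 34 -> 11, delta = -23, sum = 157

Answer: 157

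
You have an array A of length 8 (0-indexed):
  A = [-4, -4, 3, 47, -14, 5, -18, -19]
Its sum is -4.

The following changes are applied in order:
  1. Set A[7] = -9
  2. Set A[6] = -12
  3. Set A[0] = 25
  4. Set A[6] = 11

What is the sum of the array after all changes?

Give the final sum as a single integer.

Initial sum: -4
Change 1: A[7] -19 -> -9, delta = 10, sum = 6
Change 2: A[6] -18 -> -12, delta = 6, sum = 12
Change 3: A[0] -4 -> 25, delta = 29, sum = 41
Change 4: A[6] -12 -> 11, delta = 23, sum = 64

Answer: 64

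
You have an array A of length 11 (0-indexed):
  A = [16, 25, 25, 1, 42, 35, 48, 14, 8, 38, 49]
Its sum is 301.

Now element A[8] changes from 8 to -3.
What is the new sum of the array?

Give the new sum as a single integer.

Old value at index 8: 8
New value at index 8: -3
Delta = -3 - 8 = -11
New sum = old_sum + delta = 301 + (-11) = 290

Answer: 290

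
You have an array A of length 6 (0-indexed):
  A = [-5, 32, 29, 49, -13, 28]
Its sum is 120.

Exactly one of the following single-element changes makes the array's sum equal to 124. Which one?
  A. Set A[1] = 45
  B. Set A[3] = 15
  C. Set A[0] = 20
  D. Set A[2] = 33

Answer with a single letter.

Option A: A[1] 32->45, delta=13, new_sum=120+(13)=133
Option B: A[3] 49->15, delta=-34, new_sum=120+(-34)=86
Option C: A[0] -5->20, delta=25, new_sum=120+(25)=145
Option D: A[2] 29->33, delta=4, new_sum=120+(4)=124 <-- matches target

Answer: D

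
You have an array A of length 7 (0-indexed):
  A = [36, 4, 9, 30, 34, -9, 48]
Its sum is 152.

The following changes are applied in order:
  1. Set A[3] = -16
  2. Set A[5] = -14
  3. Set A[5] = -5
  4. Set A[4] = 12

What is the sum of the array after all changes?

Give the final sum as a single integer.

Answer: 88

Derivation:
Initial sum: 152
Change 1: A[3] 30 -> -16, delta = -46, sum = 106
Change 2: A[5] -9 -> -14, delta = -5, sum = 101
Change 3: A[5] -14 -> -5, delta = 9, sum = 110
Change 4: A[4] 34 -> 12, delta = -22, sum = 88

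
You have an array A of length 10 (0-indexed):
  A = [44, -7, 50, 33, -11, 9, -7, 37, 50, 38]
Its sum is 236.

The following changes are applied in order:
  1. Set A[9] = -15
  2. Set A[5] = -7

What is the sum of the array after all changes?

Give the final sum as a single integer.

Answer: 167

Derivation:
Initial sum: 236
Change 1: A[9] 38 -> -15, delta = -53, sum = 183
Change 2: A[5] 9 -> -7, delta = -16, sum = 167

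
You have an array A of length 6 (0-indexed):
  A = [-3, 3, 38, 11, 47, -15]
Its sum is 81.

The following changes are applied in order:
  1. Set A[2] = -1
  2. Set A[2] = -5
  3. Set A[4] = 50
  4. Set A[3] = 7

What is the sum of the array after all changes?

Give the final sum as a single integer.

Initial sum: 81
Change 1: A[2] 38 -> -1, delta = -39, sum = 42
Change 2: A[2] -1 -> -5, delta = -4, sum = 38
Change 3: A[4] 47 -> 50, delta = 3, sum = 41
Change 4: A[3] 11 -> 7, delta = -4, sum = 37

Answer: 37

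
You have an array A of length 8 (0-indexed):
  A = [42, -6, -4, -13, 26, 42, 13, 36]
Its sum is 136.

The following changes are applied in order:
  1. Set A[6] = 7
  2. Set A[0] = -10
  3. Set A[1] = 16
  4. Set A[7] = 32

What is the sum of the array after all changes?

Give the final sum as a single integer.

Initial sum: 136
Change 1: A[6] 13 -> 7, delta = -6, sum = 130
Change 2: A[0] 42 -> -10, delta = -52, sum = 78
Change 3: A[1] -6 -> 16, delta = 22, sum = 100
Change 4: A[7] 36 -> 32, delta = -4, sum = 96

Answer: 96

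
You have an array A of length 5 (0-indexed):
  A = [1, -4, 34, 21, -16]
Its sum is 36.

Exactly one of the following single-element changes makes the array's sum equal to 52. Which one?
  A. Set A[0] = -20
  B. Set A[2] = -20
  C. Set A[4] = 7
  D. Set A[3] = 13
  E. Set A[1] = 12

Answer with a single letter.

Option A: A[0] 1->-20, delta=-21, new_sum=36+(-21)=15
Option B: A[2] 34->-20, delta=-54, new_sum=36+(-54)=-18
Option C: A[4] -16->7, delta=23, new_sum=36+(23)=59
Option D: A[3] 21->13, delta=-8, new_sum=36+(-8)=28
Option E: A[1] -4->12, delta=16, new_sum=36+(16)=52 <-- matches target

Answer: E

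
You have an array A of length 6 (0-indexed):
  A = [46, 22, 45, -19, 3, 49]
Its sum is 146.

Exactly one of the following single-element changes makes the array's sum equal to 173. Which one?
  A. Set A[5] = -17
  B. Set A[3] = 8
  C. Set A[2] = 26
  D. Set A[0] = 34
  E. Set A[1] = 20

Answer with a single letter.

Option A: A[5] 49->-17, delta=-66, new_sum=146+(-66)=80
Option B: A[3] -19->8, delta=27, new_sum=146+(27)=173 <-- matches target
Option C: A[2] 45->26, delta=-19, new_sum=146+(-19)=127
Option D: A[0] 46->34, delta=-12, new_sum=146+(-12)=134
Option E: A[1] 22->20, delta=-2, new_sum=146+(-2)=144

Answer: B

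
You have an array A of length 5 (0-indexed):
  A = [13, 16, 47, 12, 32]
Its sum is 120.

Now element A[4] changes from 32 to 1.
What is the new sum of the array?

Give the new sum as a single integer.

Old value at index 4: 32
New value at index 4: 1
Delta = 1 - 32 = -31
New sum = old_sum + delta = 120 + (-31) = 89

Answer: 89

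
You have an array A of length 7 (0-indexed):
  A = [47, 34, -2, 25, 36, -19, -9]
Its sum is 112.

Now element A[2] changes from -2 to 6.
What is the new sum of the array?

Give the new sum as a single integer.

Answer: 120

Derivation:
Old value at index 2: -2
New value at index 2: 6
Delta = 6 - -2 = 8
New sum = old_sum + delta = 112 + (8) = 120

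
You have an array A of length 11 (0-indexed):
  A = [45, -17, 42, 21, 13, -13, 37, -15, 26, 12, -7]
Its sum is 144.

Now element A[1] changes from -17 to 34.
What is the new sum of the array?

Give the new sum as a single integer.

Old value at index 1: -17
New value at index 1: 34
Delta = 34 - -17 = 51
New sum = old_sum + delta = 144 + (51) = 195

Answer: 195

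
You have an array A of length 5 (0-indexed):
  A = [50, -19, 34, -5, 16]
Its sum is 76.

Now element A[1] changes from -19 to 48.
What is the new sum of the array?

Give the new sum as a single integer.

Answer: 143

Derivation:
Old value at index 1: -19
New value at index 1: 48
Delta = 48 - -19 = 67
New sum = old_sum + delta = 76 + (67) = 143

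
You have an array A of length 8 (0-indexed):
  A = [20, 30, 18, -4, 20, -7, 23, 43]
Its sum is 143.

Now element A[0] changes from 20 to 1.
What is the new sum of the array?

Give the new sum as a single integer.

Answer: 124

Derivation:
Old value at index 0: 20
New value at index 0: 1
Delta = 1 - 20 = -19
New sum = old_sum + delta = 143 + (-19) = 124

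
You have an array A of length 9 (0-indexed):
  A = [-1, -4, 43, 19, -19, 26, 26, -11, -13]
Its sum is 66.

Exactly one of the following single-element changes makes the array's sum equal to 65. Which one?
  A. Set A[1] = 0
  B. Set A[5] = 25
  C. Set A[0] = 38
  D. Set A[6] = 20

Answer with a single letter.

Answer: B

Derivation:
Option A: A[1] -4->0, delta=4, new_sum=66+(4)=70
Option B: A[5] 26->25, delta=-1, new_sum=66+(-1)=65 <-- matches target
Option C: A[0] -1->38, delta=39, new_sum=66+(39)=105
Option D: A[6] 26->20, delta=-6, new_sum=66+(-6)=60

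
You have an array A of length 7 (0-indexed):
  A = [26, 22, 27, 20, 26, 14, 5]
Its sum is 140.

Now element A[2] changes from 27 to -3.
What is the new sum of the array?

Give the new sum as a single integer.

Answer: 110

Derivation:
Old value at index 2: 27
New value at index 2: -3
Delta = -3 - 27 = -30
New sum = old_sum + delta = 140 + (-30) = 110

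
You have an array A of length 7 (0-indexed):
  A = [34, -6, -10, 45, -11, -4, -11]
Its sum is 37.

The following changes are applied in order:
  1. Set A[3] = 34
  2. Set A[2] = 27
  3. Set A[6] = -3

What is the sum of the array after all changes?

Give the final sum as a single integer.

Answer: 71

Derivation:
Initial sum: 37
Change 1: A[3] 45 -> 34, delta = -11, sum = 26
Change 2: A[2] -10 -> 27, delta = 37, sum = 63
Change 3: A[6] -11 -> -3, delta = 8, sum = 71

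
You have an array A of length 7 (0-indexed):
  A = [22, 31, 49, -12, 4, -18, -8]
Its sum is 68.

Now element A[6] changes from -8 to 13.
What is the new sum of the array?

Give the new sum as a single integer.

Answer: 89

Derivation:
Old value at index 6: -8
New value at index 6: 13
Delta = 13 - -8 = 21
New sum = old_sum + delta = 68 + (21) = 89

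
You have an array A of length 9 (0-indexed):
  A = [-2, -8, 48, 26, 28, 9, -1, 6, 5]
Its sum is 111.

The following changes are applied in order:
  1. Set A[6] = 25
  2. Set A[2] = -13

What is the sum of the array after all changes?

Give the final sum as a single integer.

Initial sum: 111
Change 1: A[6] -1 -> 25, delta = 26, sum = 137
Change 2: A[2] 48 -> -13, delta = -61, sum = 76

Answer: 76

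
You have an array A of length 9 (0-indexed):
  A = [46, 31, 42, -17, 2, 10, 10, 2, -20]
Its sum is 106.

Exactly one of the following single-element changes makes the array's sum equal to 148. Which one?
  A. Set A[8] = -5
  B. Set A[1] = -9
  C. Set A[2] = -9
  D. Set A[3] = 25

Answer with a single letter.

Answer: D

Derivation:
Option A: A[8] -20->-5, delta=15, new_sum=106+(15)=121
Option B: A[1] 31->-9, delta=-40, new_sum=106+(-40)=66
Option C: A[2] 42->-9, delta=-51, new_sum=106+(-51)=55
Option D: A[3] -17->25, delta=42, new_sum=106+(42)=148 <-- matches target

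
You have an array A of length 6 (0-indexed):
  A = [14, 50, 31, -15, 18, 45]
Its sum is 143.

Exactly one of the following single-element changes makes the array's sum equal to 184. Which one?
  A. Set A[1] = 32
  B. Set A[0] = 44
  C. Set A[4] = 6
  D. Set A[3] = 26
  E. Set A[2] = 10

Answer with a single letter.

Option A: A[1] 50->32, delta=-18, new_sum=143+(-18)=125
Option B: A[0] 14->44, delta=30, new_sum=143+(30)=173
Option C: A[4] 18->6, delta=-12, new_sum=143+(-12)=131
Option D: A[3] -15->26, delta=41, new_sum=143+(41)=184 <-- matches target
Option E: A[2] 31->10, delta=-21, new_sum=143+(-21)=122

Answer: D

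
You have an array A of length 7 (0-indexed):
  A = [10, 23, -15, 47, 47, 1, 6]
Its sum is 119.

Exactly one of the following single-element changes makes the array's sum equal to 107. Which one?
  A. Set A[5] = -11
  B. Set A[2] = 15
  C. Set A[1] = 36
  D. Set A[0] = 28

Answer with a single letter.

Option A: A[5] 1->-11, delta=-12, new_sum=119+(-12)=107 <-- matches target
Option B: A[2] -15->15, delta=30, new_sum=119+(30)=149
Option C: A[1] 23->36, delta=13, new_sum=119+(13)=132
Option D: A[0] 10->28, delta=18, new_sum=119+(18)=137

Answer: A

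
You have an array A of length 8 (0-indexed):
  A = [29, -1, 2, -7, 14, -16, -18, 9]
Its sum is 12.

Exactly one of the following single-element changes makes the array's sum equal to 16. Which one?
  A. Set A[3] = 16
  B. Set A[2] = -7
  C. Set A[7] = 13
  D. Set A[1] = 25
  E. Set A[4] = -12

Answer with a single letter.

Option A: A[3] -7->16, delta=23, new_sum=12+(23)=35
Option B: A[2] 2->-7, delta=-9, new_sum=12+(-9)=3
Option C: A[7] 9->13, delta=4, new_sum=12+(4)=16 <-- matches target
Option D: A[1] -1->25, delta=26, new_sum=12+(26)=38
Option E: A[4] 14->-12, delta=-26, new_sum=12+(-26)=-14

Answer: C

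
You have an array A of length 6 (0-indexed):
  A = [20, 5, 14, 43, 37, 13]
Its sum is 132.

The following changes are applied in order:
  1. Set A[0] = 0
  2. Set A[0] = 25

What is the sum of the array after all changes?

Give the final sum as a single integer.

Initial sum: 132
Change 1: A[0] 20 -> 0, delta = -20, sum = 112
Change 2: A[0] 0 -> 25, delta = 25, sum = 137

Answer: 137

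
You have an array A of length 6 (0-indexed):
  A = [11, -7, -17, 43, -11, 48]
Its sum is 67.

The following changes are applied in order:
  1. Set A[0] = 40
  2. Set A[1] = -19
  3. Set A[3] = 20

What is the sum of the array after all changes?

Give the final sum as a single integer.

Initial sum: 67
Change 1: A[0] 11 -> 40, delta = 29, sum = 96
Change 2: A[1] -7 -> -19, delta = -12, sum = 84
Change 3: A[3] 43 -> 20, delta = -23, sum = 61

Answer: 61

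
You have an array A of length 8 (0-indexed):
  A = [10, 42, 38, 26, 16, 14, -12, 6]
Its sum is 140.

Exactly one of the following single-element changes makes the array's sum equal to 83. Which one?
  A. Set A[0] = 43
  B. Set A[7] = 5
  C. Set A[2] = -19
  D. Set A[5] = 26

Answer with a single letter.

Answer: C

Derivation:
Option A: A[0] 10->43, delta=33, new_sum=140+(33)=173
Option B: A[7] 6->5, delta=-1, new_sum=140+(-1)=139
Option C: A[2] 38->-19, delta=-57, new_sum=140+(-57)=83 <-- matches target
Option D: A[5] 14->26, delta=12, new_sum=140+(12)=152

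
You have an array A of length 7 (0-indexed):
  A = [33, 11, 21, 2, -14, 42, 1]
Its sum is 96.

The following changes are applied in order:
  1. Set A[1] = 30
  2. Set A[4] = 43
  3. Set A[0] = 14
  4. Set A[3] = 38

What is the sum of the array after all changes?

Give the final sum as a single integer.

Initial sum: 96
Change 1: A[1] 11 -> 30, delta = 19, sum = 115
Change 2: A[4] -14 -> 43, delta = 57, sum = 172
Change 3: A[0] 33 -> 14, delta = -19, sum = 153
Change 4: A[3] 2 -> 38, delta = 36, sum = 189

Answer: 189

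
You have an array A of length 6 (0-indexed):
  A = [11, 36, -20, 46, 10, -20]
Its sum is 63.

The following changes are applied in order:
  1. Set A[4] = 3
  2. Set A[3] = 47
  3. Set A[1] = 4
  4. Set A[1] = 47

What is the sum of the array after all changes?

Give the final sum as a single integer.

Answer: 68

Derivation:
Initial sum: 63
Change 1: A[4] 10 -> 3, delta = -7, sum = 56
Change 2: A[3] 46 -> 47, delta = 1, sum = 57
Change 3: A[1] 36 -> 4, delta = -32, sum = 25
Change 4: A[1] 4 -> 47, delta = 43, sum = 68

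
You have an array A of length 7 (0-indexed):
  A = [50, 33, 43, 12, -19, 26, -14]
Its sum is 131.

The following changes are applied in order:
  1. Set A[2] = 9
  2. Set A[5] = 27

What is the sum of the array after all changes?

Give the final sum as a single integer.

Initial sum: 131
Change 1: A[2] 43 -> 9, delta = -34, sum = 97
Change 2: A[5] 26 -> 27, delta = 1, sum = 98

Answer: 98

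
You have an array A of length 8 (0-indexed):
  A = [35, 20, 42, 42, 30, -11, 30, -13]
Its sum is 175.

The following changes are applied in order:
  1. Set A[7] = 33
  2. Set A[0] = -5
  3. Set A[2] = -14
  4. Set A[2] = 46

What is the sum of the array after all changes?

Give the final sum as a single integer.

Initial sum: 175
Change 1: A[7] -13 -> 33, delta = 46, sum = 221
Change 2: A[0] 35 -> -5, delta = -40, sum = 181
Change 3: A[2] 42 -> -14, delta = -56, sum = 125
Change 4: A[2] -14 -> 46, delta = 60, sum = 185

Answer: 185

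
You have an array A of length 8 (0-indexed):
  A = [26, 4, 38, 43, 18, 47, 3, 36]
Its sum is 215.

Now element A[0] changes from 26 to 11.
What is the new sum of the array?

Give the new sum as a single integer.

Answer: 200

Derivation:
Old value at index 0: 26
New value at index 0: 11
Delta = 11 - 26 = -15
New sum = old_sum + delta = 215 + (-15) = 200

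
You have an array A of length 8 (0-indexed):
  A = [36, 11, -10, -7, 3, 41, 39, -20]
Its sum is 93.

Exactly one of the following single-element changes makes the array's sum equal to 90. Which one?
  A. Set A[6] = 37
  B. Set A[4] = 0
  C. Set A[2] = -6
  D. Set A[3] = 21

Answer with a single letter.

Answer: B

Derivation:
Option A: A[6] 39->37, delta=-2, new_sum=93+(-2)=91
Option B: A[4] 3->0, delta=-3, new_sum=93+(-3)=90 <-- matches target
Option C: A[2] -10->-6, delta=4, new_sum=93+(4)=97
Option D: A[3] -7->21, delta=28, new_sum=93+(28)=121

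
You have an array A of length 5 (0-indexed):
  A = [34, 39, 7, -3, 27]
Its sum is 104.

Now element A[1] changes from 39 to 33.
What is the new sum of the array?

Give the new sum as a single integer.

Old value at index 1: 39
New value at index 1: 33
Delta = 33 - 39 = -6
New sum = old_sum + delta = 104 + (-6) = 98

Answer: 98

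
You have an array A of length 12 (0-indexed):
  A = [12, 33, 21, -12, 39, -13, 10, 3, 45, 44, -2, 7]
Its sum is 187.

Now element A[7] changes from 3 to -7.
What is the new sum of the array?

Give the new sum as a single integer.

Answer: 177

Derivation:
Old value at index 7: 3
New value at index 7: -7
Delta = -7 - 3 = -10
New sum = old_sum + delta = 187 + (-10) = 177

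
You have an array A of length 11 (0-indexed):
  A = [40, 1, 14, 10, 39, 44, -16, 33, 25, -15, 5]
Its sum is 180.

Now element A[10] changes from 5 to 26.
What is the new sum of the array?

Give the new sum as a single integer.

Old value at index 10: 5
New value at index 10: 26
Delta = 26 - 5 = 21
New sum = old_sum + delta = 180 + (21) = 201

Answer: 201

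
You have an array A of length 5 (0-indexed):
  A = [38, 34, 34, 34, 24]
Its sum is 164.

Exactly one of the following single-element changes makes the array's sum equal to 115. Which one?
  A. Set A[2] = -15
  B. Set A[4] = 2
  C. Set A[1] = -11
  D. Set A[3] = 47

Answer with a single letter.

Option A: A[2] 34->-15, delta=-49, new_sum=164+(-49)=115 <-- matches target
Option B: A[4] 24->2, delta=-22, new_sum=164+(-22)=142
Option C: A[1] 34->-11, delta=-45, new_sum=164+(-45)=119
Option D: A[3] 34->47, delta=13, new_sum=164+(13)=177

Answer: A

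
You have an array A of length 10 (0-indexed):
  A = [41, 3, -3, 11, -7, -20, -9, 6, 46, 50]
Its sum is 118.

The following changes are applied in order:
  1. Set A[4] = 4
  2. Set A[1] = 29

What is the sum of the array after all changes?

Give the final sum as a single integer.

Answer: 155

Derivation:
Initial sum: 118
Change 1: A[4] -7 -> 4, delta = 11, sum = 129
Change 2: A[1] 3 -> 29, delta = 26, sum = 155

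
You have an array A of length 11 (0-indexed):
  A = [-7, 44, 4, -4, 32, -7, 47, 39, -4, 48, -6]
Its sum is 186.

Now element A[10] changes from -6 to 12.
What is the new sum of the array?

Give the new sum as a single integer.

Old value at index 10: -6
New value at index 10: 12
Delta = 12 - -6 = 18
New sum = old_sum + delta = 186 + (18) = 204

Answer: 204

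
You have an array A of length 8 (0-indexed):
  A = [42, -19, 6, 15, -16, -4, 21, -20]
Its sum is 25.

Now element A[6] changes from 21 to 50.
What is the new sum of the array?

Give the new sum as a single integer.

Answer: 54

Derivation:
Old value at index 6: 21
New value at index 6: 50
Delta = 50 - 21 = 29
New sum = old_sum + delta = 25 + (29) = 54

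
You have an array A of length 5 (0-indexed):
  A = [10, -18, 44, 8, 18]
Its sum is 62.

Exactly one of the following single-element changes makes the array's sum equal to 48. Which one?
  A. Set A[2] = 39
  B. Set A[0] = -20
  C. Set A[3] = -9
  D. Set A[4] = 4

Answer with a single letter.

Option A: A[2] 44->39, delta=-5, new_sum=62+(-5)=57
Option B: A[0] 10->-20, delta=-30, new_sum=62+(-30)=32
Option C: A[3] 8->-9, delta=-17, new_sum=62+(-17)=45
Option D: A[4] 18->4, delta=-14, new_sum=62+(-14)=48 <-- matches target

Answer: D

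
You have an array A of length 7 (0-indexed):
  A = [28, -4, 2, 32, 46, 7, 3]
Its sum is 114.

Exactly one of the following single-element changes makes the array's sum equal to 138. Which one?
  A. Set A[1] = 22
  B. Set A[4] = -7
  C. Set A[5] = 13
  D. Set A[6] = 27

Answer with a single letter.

Option A: A[1] -4->22, delta=26, new_sum=114+(26)=140
Option B: A[4] 46->-7, delta=-53, new_sum=114+(-53)=61
Option C: A[5] 7->13, delta=6, new_sum=114+(6)=120
Option D: A[6] 3->27, delta=24, new_sum=114+(24)=138 <-- matches target

Answer: D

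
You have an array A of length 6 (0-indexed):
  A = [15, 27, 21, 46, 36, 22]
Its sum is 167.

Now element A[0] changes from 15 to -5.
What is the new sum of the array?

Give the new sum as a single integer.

Answer: 147

Derivation:
Old value at index 0: 15
New value at index 0: -5
Delta = -5 - 15 = -20
New sum = old_sum + delta = 167 + (-20) = 147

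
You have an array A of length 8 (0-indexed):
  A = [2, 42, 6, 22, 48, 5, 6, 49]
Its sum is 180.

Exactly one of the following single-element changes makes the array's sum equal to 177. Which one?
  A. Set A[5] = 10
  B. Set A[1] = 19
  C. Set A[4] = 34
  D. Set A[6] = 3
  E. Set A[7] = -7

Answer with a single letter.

Option A: A[5] 5->10, delta=5, new_sum=180+(5)=185
Option B: A[1] 42->19, delta=-23, new_sum=180+(-23)=157
Option C: A[4] 48->34, delta=-14, new_sum=180+(-14)=166
Option D: A[6] 6->3, delta=-3, new_sum=180+(-3)=177 <-- matches target
Option E: A[7] 49->-7, delta=-56, new_sum=180+(-56)=124

Answer: D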